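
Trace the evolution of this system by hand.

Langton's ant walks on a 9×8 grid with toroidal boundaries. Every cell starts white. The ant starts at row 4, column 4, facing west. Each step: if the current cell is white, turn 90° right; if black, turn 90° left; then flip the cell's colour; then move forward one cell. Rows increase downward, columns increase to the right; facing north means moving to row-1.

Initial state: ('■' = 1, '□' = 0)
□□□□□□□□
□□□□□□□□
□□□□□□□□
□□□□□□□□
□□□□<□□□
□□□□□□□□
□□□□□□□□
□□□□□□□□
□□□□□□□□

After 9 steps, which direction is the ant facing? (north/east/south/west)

step 0: □□□□□□□□
□□□□□□□□
□□□□□□□□
□□□□□□□□
□□□□<□□□
□□□□□□□□
□□□□□□□□
□□□□□□□□
□□□□□□□□
step 1: □□□□□□□□
□□□□□□□□
□□□□□□□□
□□□□^□□□
□□□□■□□□
□□□□□□□□
□□□□□□□□
□□□□□□□□
□□□□□□□□
step 2: □□□□□□□□
□□□□□□□□
□□□□□□□□
□□□□■>□□
□□□□■□□□
□□□□□□□□
□□□□□□□□
□□□□□□□□
□□□□□□□□
step 3: □□□□□□□□
□□□□□□□□
□□□□□□□□
□□□□■■□□
□□□□■v□□
□□□□□□□□
□□□□□□□□
□□□□□□□□
□□□□□□□□
step 4: □□□□□□□□
□□□□□□□□
□□□□□□□□
□□□□■■□□
□□□□<■□□
□□□□□□□□
□□□□□□□□
□□□□□□□□
□□□□□□□□
step 5: □□□□□□□□
□□□□□□□□
□□□□□□□□
□□□□■■□□
□□□□□■□□
□□□□v□□□
□□□□□□□□
□□□□□□□□
□□□□□□□□
step 6: □□□□□□□□
□□□□□□□□
□□□□□□□□
□□□□■■□□
□□□□□■□□
□□□<■□□□
□□□□□□□□
□□□□□□□□
□□□□□□□□
step 7: □□□□□□□□
□□□□□□□□
□□□□□□□□
□□□□■■□□
□□□^□■□□
□□□■■□□□
□□□□□□□□
□□□□□□□□
□□□□□□□□
step 8: □□□□□□□□
□□□□□□□□
□□□□□□□□
□□□□■■□□
□□□■>■□□
□□□■■□□□
□□□□□□□□
□□□□□□□□
□□□□□□□□
step 9: □□□□□□□□
□□□□□□□□
□□□□□□□□
□□□□■■□□
□□□■■■□□
□□□■v□□□
□□□□□□□□
□□□□□□□□
□□□□□□□□

south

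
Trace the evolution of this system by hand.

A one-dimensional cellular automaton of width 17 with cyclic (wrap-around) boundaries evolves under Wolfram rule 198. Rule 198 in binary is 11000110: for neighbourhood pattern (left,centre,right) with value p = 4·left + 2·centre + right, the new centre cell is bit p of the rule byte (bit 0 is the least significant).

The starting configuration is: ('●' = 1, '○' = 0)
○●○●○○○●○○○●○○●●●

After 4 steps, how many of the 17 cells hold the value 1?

k=0  ○●○●○○○●○○○●○○●●●
k=1  ○●○●○○●●○○●●○●○●●
k=2  ○●○●○●○●○●○●○●○○●
k=3  ○●○●○●○●○●○●○●○●●
k=4  ○●○●○●○●○●○●○●○○●

8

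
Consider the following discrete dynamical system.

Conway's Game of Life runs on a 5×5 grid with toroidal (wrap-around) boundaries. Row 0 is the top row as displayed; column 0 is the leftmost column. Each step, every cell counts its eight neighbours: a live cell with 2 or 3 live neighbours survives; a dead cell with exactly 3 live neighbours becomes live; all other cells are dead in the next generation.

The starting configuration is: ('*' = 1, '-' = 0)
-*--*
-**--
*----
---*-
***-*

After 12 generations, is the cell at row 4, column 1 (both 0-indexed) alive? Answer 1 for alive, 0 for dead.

0

[0] -*--*
-**--
*----
---*-
***-*
[1] ----*
-**--
-**--
--**-
-**-*
[2] -----
****-
-----
*----
***-*
[3] -----
-**--
*-*-*
*---*
**--*
[4] --*--
****-
--*-*
-----
-*--*
[5] ----*
*---*
*-*-*
*--*-
-----
[6] *---*
-*---
-----
**-*-
----*
[7] *---*
*----
***--
*---*
-*-*-
[8] **--*
-----
-----
---**
-*-*-
[9] ***-*
*----
-----
--***
-*-*-
[10] --***
*---*
---**
--***
-----
[11] *--**
*-*--
--*--
--*-*
-----
[12] **-**
*-*--
--*--
---*-
*----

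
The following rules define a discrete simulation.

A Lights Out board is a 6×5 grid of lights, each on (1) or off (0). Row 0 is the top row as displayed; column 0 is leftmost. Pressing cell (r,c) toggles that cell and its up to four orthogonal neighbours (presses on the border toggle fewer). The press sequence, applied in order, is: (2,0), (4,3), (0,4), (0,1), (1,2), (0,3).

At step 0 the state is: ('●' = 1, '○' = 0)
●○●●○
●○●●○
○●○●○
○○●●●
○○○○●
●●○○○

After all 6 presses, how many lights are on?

15

0) ●○●●○
●○●●○
○●○●○
○○●●●
○○○○●
●●○○○
1) ●○●●○
○○●●○
●○○●○
●○●●●
○○○○●
●●○○○
2) ●○●●○
○○●●○
●○○●○
●○●○●
○○●●○
●●○●○
3) ●○●○●
○○●●●
●○○●○
●○●○●
○○●●○
●●○●○
4) ○●○○●
○●●●●
●○○●○
●○●○●
○○●●○
●●○●○
5) ○●●○●
○○○○●
●○●●○
●○●○●
○○●●○
●●○●○
6) ○●○●○
○○○●●
●○●●○
●○●○●
○○●●○
●●○●○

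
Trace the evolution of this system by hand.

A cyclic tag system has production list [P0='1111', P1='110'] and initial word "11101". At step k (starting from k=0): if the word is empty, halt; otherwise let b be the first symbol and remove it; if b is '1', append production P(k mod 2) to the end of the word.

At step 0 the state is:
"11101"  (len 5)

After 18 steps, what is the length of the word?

44

gen 0: "11101"  (len 5)
gen 1: "11011111"  (len 8)
gen 2: "1011111110"  (len 10)
gen 3: "0111111101111"  (len 13)
gen 4: "111111101111"  (len 12)
gen 5: "111111011111111"  (len 15)
gen 6: "11111011111111110"  (len 17)
gen 7: "11110111111111101111"  (len 20)
gen 8: "1110111111111101111110"  (len 22)
gen 9: "1101111111111011111101111"  (len 25)
gen 10: "101111111111011111101111110"  (len 27)
gen 11: "011111111110111111011111101111"  (len 30)
gen 12: "11111111110111111011111101111"  (len 29)
gen 13: "11111111101111110111111011111111"  (len 32)
gen 14: "1111111101111110111111011111111110"  (len 34)
gen 15: "1111111011111101111110111111111101111"  (len 37)
gen 16: "111111011111101111110111111111101111110"  (len 39)
gen 17: "111110111111011111101111111111011111101111"  (len 42)
gen 18: "11110111111011111101111111111011111101111110"  (len 44)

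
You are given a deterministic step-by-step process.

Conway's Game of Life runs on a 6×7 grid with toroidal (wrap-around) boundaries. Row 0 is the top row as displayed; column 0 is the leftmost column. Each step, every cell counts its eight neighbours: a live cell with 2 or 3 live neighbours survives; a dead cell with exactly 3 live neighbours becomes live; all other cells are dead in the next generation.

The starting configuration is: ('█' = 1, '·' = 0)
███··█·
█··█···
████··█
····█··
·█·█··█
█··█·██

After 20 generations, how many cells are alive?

10

gen 0: ███··█·
█··█···
████··█
····█··
·█·█··█
█··█·██
gen 1: ··██·█·
···██··
█████·█
····███
··██··█
···█·█·
gen 2: ··█··█·
█·····█
███···█
·······
··██··█
·····██
gen 3: █····█·
··█··█·
·█····█
···█··█
·····██
··█████
gen 4: ·██····
██···█·
█·█··██
······█
█·█····
█··█···
gen 5: ··█···█
·····█·
·····█·
·····█·
██····█
█··█···
gen 6: ······█
·····██
····███
█····█·
██····█
··█····
gen 7: ·····██
█···█··
█···█··
·█··█··
██····█
·█····█
gen 8: ·····██
█···█··
██·███·
·█···██
·██··██
·█·····
gen 9: █····██
██·█···
·███···
···█···
·██··██
·██····
gen 10: ······█
···██··
██·██··
█··██··
██·█···
··█····
gen 11: ···█···
█·████·
██···█·
······█
██·██··
███····
gen 12: █·····█
█·██·█·
████·█·
··█·███
···█··█
█···█··
gen 13: █··███·
···█·█·
█······
·······
█··█··█
█····█·
gen 14: ···█·█·
···█·█·
·······
█·····█
█·····█
██·█·█·
gen 15: ···█·█·
·······
······█
█·····█
·····█·
███··█·
gen 16: ·██·█·█
·······
█·····█
█····██
·····█·
·██··█·
gen 17: ████·█·
·█···██
█····█·
█····█·
██··██·
███████
gen 18: ·······
·····█·
██··██·
█····█·
·······
·······
gen 19: ·······
····███
██··██·
██··██·
·······
·······
gen 20: ·····█·
█···█·█
·█·█···
██··██·
·······
·······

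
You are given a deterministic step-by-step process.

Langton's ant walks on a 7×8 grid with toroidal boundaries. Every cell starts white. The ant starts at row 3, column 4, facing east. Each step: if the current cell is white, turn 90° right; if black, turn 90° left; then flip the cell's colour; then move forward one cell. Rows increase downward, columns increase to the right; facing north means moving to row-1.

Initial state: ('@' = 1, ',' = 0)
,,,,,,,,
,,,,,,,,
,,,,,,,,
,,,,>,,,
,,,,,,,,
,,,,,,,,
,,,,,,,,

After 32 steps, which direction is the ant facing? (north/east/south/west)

west

gen 0: ,,,,,,,,
,,,,,,,,
,,,,,,,,
,,,,>,,,
,,,,,,,,
,,,,,,,,
,,,,,,,,
gen 1: ,,,,,,,,
,,,,,,,,
,,,,,,,,
,,,,@,,,
,,,,v,,,
,,,,,,,,
,,,,,,,,
gen 2: ,,,,,,,,
,,,,,,,,
,,,,,,,,
,,,,@,,,
,,,<@,,,
,,,,,,,,
,,,,,,,,
gen 3: ,,,,,,,,
,,,,,,,,
,,,,,,,,
,,,^@,,,
,,,@@,,,
,,,,,,,,
,,,,,,,,
gen 4: ,,,,,,,,
,,,,,,,,
,,,,,,,,
,,,@>,,,
,,,@@,,,
,,,,,,,,
,,,,,,,,
gen 5: ,,,,,,,,
,,,,,,,,
,,,,^,,,
,,,@,,,,
,,,@@,,,
,,,,,,,,
,,,,,,,,
gen 6: ,,,,,,,,
,,,,,,,,
,,,,@>,,
,,,@,,,,
,,,@@,,,
,,,,,,,,
,,,,,,,,
gen 7: ,,,,,,,,
,,,,,,,,
,,,,@@,,
,,,@,v,,
,,,@@,,,
,,,,,,,,
,,,,,,,,
gen 8: ,,,,,,,,
,,,,,,,,
,,,,@@,,
,,,@<@,,
,,,@@,,,
,,,,,,,,
,,,,,,,,
gen 9: ,,,,,,,,
,,,,,,,,
,,,,^@,,
,,,@@@,,
,,,@@,,,
,,,,,,,,
,,,,,,,,
gen 10: ,,,,,,,,
,,,,,,,,
,,,<,@,,
,,,@@@,,
,,,@@,,,
,,,,,,,,
,,,,,,,,
gen 11: ,,,,,,,,
,,,^,,,,
,,,@,@,,
,,,@@@,,
,,,@@,,,
,,,,,,,,
,,,,,,,,
gen 12: ,,,,,,,,
,,,@>,,,
,,,@,@,,
,,,@@@,,
,,,@@,,,
,,,,,,,,
,,,,,,,,
gen 13: ,,,,,,,,
,,,@@,,,
,,,@v@,,
,,,@@@,,
,,,@@,,,
,,,,,,,,
,,,,,,,,
gen 14: ,,,,,,,,
,,,@@,,,
,,,<@@,,
,,,@@@,,
,,,@@,,,
,,,,,,,,
,,,,,,,,
gen 15: ,,,,,,,,
,,,@@,,,
,,,,@@,,
,,,v@@,,
,,,@@,,,
,,,,,,,,
,,,,,,,,
gen 16: ,,,,,,,,
,,,@@,,,
,,,,@@,,
,,,,>@,,
,,,@@,,,
,,,,,,,,
,,,,,,,,
gen 17: ,,,,,,,,
,,,@@,,,
,,,,^@,,
,,,,,@,,
,,,@@,,,
,,,,,,,,
,,,,,,,,
gen 18: ,,,,,,,,
,,,@@,,,
,,,<,@,,
,,,,,@,,
,,,@@,,,
,,,,,,,,
,,,,,,,,
gen 19: ,,,,,,,,
,,,^@,,,
,,,@,@,,
,,,,,@,,
,,,@@,,,
,,,,,,,,
,,,,,,,,
gen 20: ,,,,,,,,
,,<,@,,,
,,,@,@,,
,,,,,@,,
,,,@@,,,
,,,,,,,,
,,,,,,,,
gen 21: ,,^,,,,,
,,@,@,,,
,,,@,@,,
,,,,,@,,
,,,@@,,,
,,,,,,,,
,,,,,,,,
gen 22: ,,@>,,,,
,,@,@,,,
,,,@,@,,
,,,,,@,,
,,,@@,,,
,,,,,,,,
,,,,,,,,
gen 23: ,,@@,,,,
,,@v@,,,
,,,@,@,,
,,,,,@,,
,,,@@,,,
,,,,,,,,
,,,,,,,,
gen 24: ,,@@,,,,
,,<@@,,,
,,,@,@,,
,,,,,@,,
,,,@@,,,
,,,,,,,,
,,,,,,,,
gen 25: ,,@@,,,,
,,,@@,,,
,,v@,@,,
,,,,,@,,
,,,@@,,,
,,,,,,,,
,,,,,,,,
gen 26: ,,@@,,,,
,,,@@,,,
,<@@,@,,
,,,,,@,,
,,,@@,,,
,,,,,,,,
,,,,,,,,
gen 27: ,,@@,,,,
,^,@@,,,
,@@@,@,,
,,,,,@,,
,,,@@,,,
,,,,,,,,
,,,,,,,,
gen 28: ,,@@,,,,
,@>@@,,,
,@@@,@,,
,,,,,@,,
,,,@@,,,
,,,,,,,,
,,,,,,,,
gen 29: ,,@@,,,,
,@@@@,,,
,@v@,@,,
,,,,,@,,
,,,@@,,,
,,,,,,,,
,,,,,,,,
gen 30: ,,@@,,,,
,@@@@,,,
,@,>,@,,
,,,,,@,,
,,,@@,,,
,,,,,,,,
,,,,,,,,
gen 31: ,,@@,,,,
,@@^@,,,
,@,,,@,,
,,,,,@,,
,,,@@,,,
,,,,,,,,
,,,,,,,,
gen 32: ,,@@,,,,
,@<,@,,,
,@,,,@,,
,,,,,@,,
,,,@@,,,
,,,,,,,,
,,,,,,,,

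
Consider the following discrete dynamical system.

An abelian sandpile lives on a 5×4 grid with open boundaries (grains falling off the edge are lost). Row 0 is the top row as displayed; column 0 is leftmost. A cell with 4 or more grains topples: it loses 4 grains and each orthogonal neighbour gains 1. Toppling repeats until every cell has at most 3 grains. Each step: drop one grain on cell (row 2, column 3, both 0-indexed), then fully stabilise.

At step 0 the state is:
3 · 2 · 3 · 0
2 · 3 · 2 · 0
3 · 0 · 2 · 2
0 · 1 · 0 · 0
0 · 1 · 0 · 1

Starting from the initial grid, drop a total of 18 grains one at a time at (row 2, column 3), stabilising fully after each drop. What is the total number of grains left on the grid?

[0] 3 · 2 · 3 · 0
2 · 3 · 2 · 0
3 · 0 · 2 · 2
0 · 1 · 0 · 0
0 · 1 · 0 · 1
[1] 3 · 2 · 3 · 0
2 · 3 · 2 · 0
3 · 0 · 2 · 3
0 · 1 · 0 · 0
0 · 1 · 0 · 1
[2] 3 · 2 · 3 · 0
2 · 3 · 2 · 1
3 · 0 · 3 · 0
0 · 1 · 0 · 1
0 · 1 · 0 · 1
[3] 3 · 2 · 3 · 0
2 · 3 · 2 · 1
3 · 0 · 3 · 1
0 · 1 · 0 · 1
0 · 1 · 0 · 1
[4] 3 · 2 · 3 · 0
2 · 3 · 2 · 1
3 · 0 · 3 · 2
0 · 1 · 0 · 1
0 · 1 · 0 · 1
[5] 3 · 2 · 3 · 0
2 · 3 · 2 · 1
3 · 0 · 3 · 3
0 · 1 · 0 · 1
0 · 1 · 0 · 1
[6] 3 · 2 · 3 · 0
2 · 3 · 3 · 2
3 · 1 · 0 · 1
0 · 1 · 1 · 2
0 · 1 · 0 · 1
[7] 3 · 2 · 3 · 0
2 · 3 · 3 · 2
3 · 1 · 0 · 2
0 · 1 · 1 · 2
0 · 1 · 0 · 1
[8] 3 · 2 · 3 · 0
2 · 3 · 3 · 2
3 · 1 · 0 · 3
0 · 1 · 1 · 2
0 · 1 · 0 · 1
[9] 3 · 2 · 3 · 0
2 · 3 · 3 · 3
3 · 1 · 1 · 0
0 · 1 · 1 · 3
0 · 1 · 0 · 1
[10] 3 · 2 · 3 · 0
2 · 3 · 3 · 3
3 · 1 · 1 · 1
0 · 1 · 1 · 3
0 · 1 · 0 · 1
[11] 3 · 2 · 3 · 0
2 · 3 · 3 · 3
3 · 1 · 1 · 2
0 · 1 · 1 · 3
0 · 1 · 0 · 1
[12] 3 · 2 · 3 · 0
2 · 3 · 3 · 3
3 · 1 · 1 · 3
0 · 1 · 1 · 3
0 · 1 · 0 · 1
[13] 1 · 1 · 1 · 2
1 · 2 · 2 · 1
0 · 3 · 3 · 2
1 · 1 · 2 · 0
0 · 1 · 0 · 2
[14] 1 · 1 · 1 · 2
1 · 2 · 2 · 1
0 · 3 · 3 · 3
1 · 1 · 2 · 0
0 · 1 · 0 · 2
[15] 1 · 1 · 1 · 2
1 · 3 · 3 · 2
1 · 0 · 1 · 1
1 · 2 · 3 · 1
0 · 1 · 0 · 2
[16] 1 · 1 · 1 · 2
1 · 3 · 3 · 2
1 · 0 · 1 · 2
1 · 2 · 3 · 1
0 · 1 · 0 · 2
[17] 1 · 1 · 1 · 2
1 · 3 · 3 · 2
1 · 0 · 1 · 3
1 · 2 · 3 · 1
0 · 1 · 0 · 2
[18] 1 · 1 · 1 · 2
1 · 3 · 3 · 3
1 · 0 · 2 · 0
1 · 2 · 3 · 2
0 · 1 · 0 · 2

29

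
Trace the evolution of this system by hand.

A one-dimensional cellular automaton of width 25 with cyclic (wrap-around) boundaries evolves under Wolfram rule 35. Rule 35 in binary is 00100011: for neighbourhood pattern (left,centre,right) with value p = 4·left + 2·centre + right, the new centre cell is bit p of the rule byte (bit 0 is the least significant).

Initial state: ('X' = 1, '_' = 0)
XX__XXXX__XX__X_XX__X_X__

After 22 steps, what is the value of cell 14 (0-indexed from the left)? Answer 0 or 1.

0) XX__XXXX__XX__X_XX__X_X__
1) ___X_____X___X_X___X_X__X
2) _XX__XXXX__XX_X__XX_X__X_
3) X___X_____X__X__X__X__X__
4) __XX__XXXX__X__X__X__X__X
5) _X___X_____X__X__X__X__X_
6) X__XX__XXXX__X__X__X__X__
7) __X___X_____X__X__X__X__X
8) _X__XX__XXXX__X__X__X__X_
9) X__X___X_____X__X__X__X__
10) __X__XX__XXXX__X__X__X__X
11) _X__X___X_____X__X__X__X_
12) X__X__XX__XXXX__X__X__X__
13) __X__X___X_____X__X__X__X
14) _X__X__XX__XXXX__X__X__X_
15) X__X__X___X_____X__X__X__
16) __X__X__XX__XXXX__X__X__X
17) _X__X__X___X_____X__X__X_
18) X__X__X__XX__XXXX__X__X__
19) __X__X__X___X_____X__X__X
20) _X__X__X__XX__XXXX__X__X_
21) X__X__X__X___X_____X__X__
22) __X__X__X__XX__XXXX__X__X

0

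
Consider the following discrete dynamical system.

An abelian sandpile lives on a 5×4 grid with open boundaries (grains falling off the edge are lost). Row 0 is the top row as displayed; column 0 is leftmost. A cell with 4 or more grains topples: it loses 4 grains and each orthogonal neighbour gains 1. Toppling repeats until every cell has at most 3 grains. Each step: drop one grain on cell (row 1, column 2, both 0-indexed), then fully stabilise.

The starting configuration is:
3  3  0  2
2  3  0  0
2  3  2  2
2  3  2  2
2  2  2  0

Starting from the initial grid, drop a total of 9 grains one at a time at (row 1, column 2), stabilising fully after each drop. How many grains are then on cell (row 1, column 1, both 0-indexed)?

2

t=0: 3  3  0  2
2  3  0  0
2  3  2  2
2  3  2  2
2  2  2  0
t=1: 3  3  0  2
2  3  1  0
2  3  2  2
2  3  2  2
2  2  2  0
t=2: 3  3  0  2
2  3  2  0
2  3  2  2
2  3  2  2
2  2  2  0
t=3: 3  3  0  2
2  3  3  0
2  3  2  2
2  3  2  2
2  2  2  0
t=4: 1  1  2  2
1  3  2  1
1  3  1  3
0  2  0  3
3  3  3  0
t=5: 1  1  2  2
1  3  3  1
1  3  1  3
0  2  0  3
3  3  3  0
t=6: 1  2  3  2
2  1  1  2
2  0  3  3
0  3  0  3
3  3  3  0
t=7: 1  2  3  2
2  1  2  2
2  0  3  3
0  3  0  3
3  3  3  0
t=8: 1  2  3  2
2  1  3  2
2  0  3  3
0  3  0  3
3  3  3  0
t=9: 1  3  1  0
2  2  3  1
2  1  1  2
0  3  2  0
3  3  3  1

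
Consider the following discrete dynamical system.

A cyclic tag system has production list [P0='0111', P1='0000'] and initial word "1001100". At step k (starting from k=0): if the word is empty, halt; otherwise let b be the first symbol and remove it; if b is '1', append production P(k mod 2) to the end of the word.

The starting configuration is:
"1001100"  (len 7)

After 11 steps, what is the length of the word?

20

step 0: "1001100"  (len 7)
step 1: "0011000111"  (len 10)
step 2: "011000111"  (len 9)
step 3: "11000111"  (len 8)
step 4: "10001110000"  (len 11)
step 5: "00011100000111"  (len 14)
step 6: "0011100000111"  (len 13)
step 7: "011100000111"  (len 12)
step 8: "11100000111"  (len 11)
step 9: "11000001110111"  (len 14)
step 10: "10000011101110000"  (len 17)
step 11: "00000111011100000111"  (len 20)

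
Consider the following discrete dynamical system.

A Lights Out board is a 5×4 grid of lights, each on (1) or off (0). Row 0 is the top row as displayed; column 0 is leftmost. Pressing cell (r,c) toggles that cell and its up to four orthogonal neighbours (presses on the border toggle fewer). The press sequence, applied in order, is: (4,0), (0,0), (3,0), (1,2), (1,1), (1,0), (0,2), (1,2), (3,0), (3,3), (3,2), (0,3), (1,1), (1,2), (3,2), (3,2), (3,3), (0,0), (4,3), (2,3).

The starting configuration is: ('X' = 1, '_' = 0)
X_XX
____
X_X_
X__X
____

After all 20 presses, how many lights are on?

10

k=0  X_XX
____
X_X_
X__X
____
k=1  X_XX
____
X_X_
___X
XX__
k=2  _XXX
X___
X_X_
___X
XX__
k=3  _XXX
X___
__X_
XX_X
_X__
k=4  _X_X
XXXX
____
XX_X
_X__
k=5  ___X
___X
_X__
XX_X
_X__
k=6  X__X
XX_X
XX__
XX_X
_X__
k=7  XXX_
XXXX
XX__
XX_X
_X__
k=8  XX__
X___
XXX_
XX_X
_X__
k=9  XX__
X___
_XX_
___X
XX__
k=10  XX__
X___
_XXX
__X_
XX_X
k=11  XX__
X___
_X_X
_X_X
XXXX
k=12  XXXX
X__X
_X_X
_X_X
XXXX
k=13  X_XX
_XXX
___X
_X_X
XXXX
k=14  X__X
____
__XX
_X_X
XXXX
k=15  X__X
____
___X
__X_
XX_X
k=16  X__X
____
__XX
_X_X
XXXX
k=17  X__X
____
__X_
_XX_
XXX_
k=18  _X_X
X___
__X_
_XX_
XXX_
k=19  _X_X
X___
__X_
_XXX
XX_X
k=20  _X_X
X__X
___X
_XX_
XX_X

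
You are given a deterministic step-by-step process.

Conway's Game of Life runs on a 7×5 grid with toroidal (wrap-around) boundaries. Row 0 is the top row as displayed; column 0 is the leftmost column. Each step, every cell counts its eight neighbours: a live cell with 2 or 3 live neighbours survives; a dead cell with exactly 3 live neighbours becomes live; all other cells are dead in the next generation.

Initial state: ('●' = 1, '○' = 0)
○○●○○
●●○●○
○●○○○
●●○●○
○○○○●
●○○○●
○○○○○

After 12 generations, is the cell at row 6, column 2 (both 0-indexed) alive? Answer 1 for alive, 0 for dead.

0

0) ○○●○○
●●○●○
○●○○○
●●○●○
○○○○●
●○○○●
○○○○○
1) ○●●○○
●●○○○
○○○○○
●●●○●
○●○●○
●○○○●
○○○○○
2) ●●●○○
●●●○○
○○●○●
●●●●●
○○○●○
●○○○●
●●○○○
3) ○○○○●
○○○○●
○○○○○
●●○○○
○○○○○
●●○○●
○○●○○
4) ○○○●○
○○○○○
●○○○○
○○○○○
○○○○●
●●○○○
○●○●●
5) ○○●●●
○○○○○
○○○○○
○○○○○
●○○○○
○●●●○
○●○●●
6) ●○●○●
○○○●○
○○○○○
○○○○○
○●●○○
○●○●○
○●○○○
7) ●●●●●
○○○●●
○○○○○
○○○○○
○●●○○
●●○○○
○●○●●
8) ○●○○○
○●○○○
○○○○○
○○○○○
●●●○○
○○○●●
○○○○○
9) ○○○○○
○○○○○
○○○○○
○●○○○
●●●●●
●●●●●
○○○○○
10) ○○○○○
○○○○○
○○○○○
○●○●●
○○○○○
○○○○○
●●●●●
11) ●●●●●
○○○○○
○○○○○
○○○○○
○○○○○
●●●●●
●●●●●
12) ○○○○○
●●●●●
○○○○○
○○○○○
●●●●●
○○○○○
○○○○○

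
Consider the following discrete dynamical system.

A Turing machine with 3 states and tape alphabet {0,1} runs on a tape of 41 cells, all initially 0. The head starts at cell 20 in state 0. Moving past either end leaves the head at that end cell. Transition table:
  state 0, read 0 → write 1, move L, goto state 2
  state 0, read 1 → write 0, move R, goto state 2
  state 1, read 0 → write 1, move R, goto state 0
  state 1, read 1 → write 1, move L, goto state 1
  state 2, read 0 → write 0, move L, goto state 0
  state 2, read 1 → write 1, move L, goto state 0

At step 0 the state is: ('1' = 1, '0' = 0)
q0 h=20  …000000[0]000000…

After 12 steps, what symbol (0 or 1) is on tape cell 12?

gen 0: q0 h=20  …000000[0]000000…
gen 1: q2 h=19  …000000[0]100000…
gen 2: q0 h=18  …000000[0]010000…
gen 3: q2 h=17  …000000[0]101000…
gen 4: q0 h=16  …000000[0]010100…
gen 5: q2 h=15  …000000[0]101010…
gen 6: q0 h=14  …000000[0]010101…
gen 7: q2 h=13  …000000[0]101010…
gen 8: q0 h=12  …000000[0]010101…
gen 9: q2 h=11  …000000[0]101010…
gen 10: q0 h=10  …000000[0]010101…
gen 11: q2 h= 9  …000000[0]101010…
gen 12: q0 h= 8  …000000[0]010101…

1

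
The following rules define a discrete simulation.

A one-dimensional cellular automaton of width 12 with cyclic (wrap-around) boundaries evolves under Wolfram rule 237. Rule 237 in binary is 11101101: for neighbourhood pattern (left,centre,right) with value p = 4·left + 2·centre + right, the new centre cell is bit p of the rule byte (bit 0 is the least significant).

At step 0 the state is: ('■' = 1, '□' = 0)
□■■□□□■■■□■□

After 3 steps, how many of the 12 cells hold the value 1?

0) □■■□□□■■■□■□
1) □■■□■□■■■■■□
2) □■■■■■■■■■■□
3) □■■■■■■■■■■□

10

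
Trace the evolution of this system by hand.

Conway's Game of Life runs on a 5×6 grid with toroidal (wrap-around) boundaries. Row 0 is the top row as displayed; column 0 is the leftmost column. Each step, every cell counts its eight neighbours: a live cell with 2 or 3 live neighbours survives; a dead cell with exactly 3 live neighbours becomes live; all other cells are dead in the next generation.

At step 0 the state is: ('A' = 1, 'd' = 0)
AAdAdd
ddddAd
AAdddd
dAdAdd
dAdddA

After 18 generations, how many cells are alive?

3

gen 0: AAdAdd
ddddAd
AAdddd
dAdAdd
dAdddA
gen 1: AAAdAA
ddAddA
AAAddd
dAdddd
dAddAd
gen 2: ddAdAd
ddddAd
AdAddd
dddddd
dddAAd
gen 3: ddddAA
dAdddA
dddddd
dddAdd
dddAAd
gen 4: AddAdA
AdddAA
dddddd
dddAAd
dddAdA
gen 5: dddAdd
AdddAd
dddAdd
dddAAd
AdAAdA
gen 6: AAAAdd
dddAAd
dddAdA
dddddA
ddAddA
gen 7: AAdddA
AAdddA
dddAdA
AddddA
ddAAAA
gen 8: dddAdd
dAAddd
dAdddd
AdAddd
ddAAdd
gen 9: dAdAdd
dAAddd
Addddd
ddAAdd
dAAAdd
gen 10: AddAdd
AAAddd
dddAdd
dddAdd
dAddAd
gen 11: AddAdA
AAAAdd
dAdAdd
ddAAAd
ddAAAd
gen 12: AddddA
dddAdA
Addddd
dAdddd
dAdddd
gen 13: AdddAA
ddddAA
Addddd
AAdddd
dAdddd
gen 14: AdddAd
ddddAd
AAdddd
AAdddd
dAdddd
gen 15: dddddA
AAdddd
AAdddA
ddAddd
dAdddA
gen 16: dAdddA
dAdddd
ddAddA
ddAddA
Addddd
gen 17: dAdddd
dAAddd
AAAddd
AAdddA
AAdddA
gen 18: dddddd
dddddd
dddddA
dddddd
ddAddA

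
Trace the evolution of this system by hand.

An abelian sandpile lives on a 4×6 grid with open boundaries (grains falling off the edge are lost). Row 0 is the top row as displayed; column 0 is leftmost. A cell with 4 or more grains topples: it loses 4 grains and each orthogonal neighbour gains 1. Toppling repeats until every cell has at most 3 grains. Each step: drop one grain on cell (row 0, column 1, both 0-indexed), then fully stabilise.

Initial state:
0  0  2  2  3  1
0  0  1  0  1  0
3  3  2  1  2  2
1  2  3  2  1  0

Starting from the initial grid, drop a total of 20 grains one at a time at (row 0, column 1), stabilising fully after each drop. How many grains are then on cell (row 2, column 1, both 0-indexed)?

t=0: 0  0  2  2  3  1
0  0  1  0  1  0
3  3  2  1  2  2
1  2  3  2  1  0
t=1: 0  1  2  2  3  1
0  0  1  0  1  0
3  3  2  1  2  2
1  2  3  2  1  0
t=2: 0  2  2  2  3  1
0  0  1  0  1  0
3  3  2  1  2  2
1  2  3  2  1  0
t=3: 0  3  2  2  3  1
0  0  1  0  1  0
3  3  2  1  2  2
1  2  3  2  1  0
t=4: 1  0  3  2  3  1
0  1  1  0  1  0
3  3  2  1  2  2
1  2  3  2  1  0
t=5: 1  1  3  2  3  1
0  1  1  0  1  0
3  3  2  1  2  2
1  2  3  2  1  0
t=6: 1  2  3  2  3  1
0  1  1  0  1  0
3  3  2  1  2  2
1  2  3  2  1  0
t=7: 1  3  3  2  3  1
0  1  1  0  1  0
3  3  2  1  2  2
1  2  3  2  1  0
t=8: 2  1  0  3  3  1
0  2  2  0  1  0
3  3  2  1  2  2
1  2  3  2  1  0
t=9: 2  2  0  3  3  1
0  2  2  0  1  0
3  3  2  1  2  2
1  2  3  2  1  0
t=10: 2  3  0  3  3  1
0  2  2  0  1  0
3  3  2  1  2  2
1  2  3  2  1  0
t=11: 3  0  1  3  3  1
0  3  2  0  1  0
3  3  2  1  2  2
1  2  3  2  1  0
t=12: 3  1  1  3  3  1
0  3  2  0  1  0
3  3  2  1  2  2
1  2  3  2  1  0
t=13: 3  2  1  3  3  1
0  3  2  0  1  0
3  3  2  1  2  2
1  2  3  2  1  0
t=14: 3  3  1  3  3  1
0  3  2  0  1  0
3  3  2  1  2  2
1  2  3  2  1  0
t=15: 0  2  2  3  3  1
3  1  3  0  1  0
0  1  3  1  2  2
2  3  3  2  1  0
t=16: 0  3  2  3  3  1
3  1  3  0  1  0
0  1  3  1  2  2
2  3  3  2  1  0
t=17: 1  0  3  3  3  1
3  2  3  0  1  0
0  1  3  1  2  2
2  3  3  2  1  0
t=18: 1  1  3  3  3  1
3  2  3  0  1  0
0  1  3  1  2  2
2  3  3  2  1  0
t=19: 1  2  3  3  3  1
3  2  3  0  1  0
0  1  3  1  2  2
2  3  3  2  1  0
t=20: 1  3  3  3  3  1
3  2  3  0  1  0
0  1  3  1  2  2
2  3  3  2  1  0

1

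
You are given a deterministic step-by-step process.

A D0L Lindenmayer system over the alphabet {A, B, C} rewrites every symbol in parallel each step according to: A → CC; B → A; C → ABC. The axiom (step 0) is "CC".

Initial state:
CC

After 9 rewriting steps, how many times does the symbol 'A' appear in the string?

1172

gen 0: CC
gen 1: ABCABC
gen 2: CCAABCCCAABC
gen 3: ABCABCCCCCAABCABCABCCCCCAABC
gen 4: CCAABCCCAABCABCABCABCABCCCCCAABCCCAABCCCAABCABCABCABCABCCCCCAABC
gen 5: ABCABCCCCCAABCABCABCCCCCAABCCCAABCCCAABCCCAABCCCAABCABCABC…ABCABCCCCCAABCCCAABCCCAABCCCAABCCCAABCABCABCABCABCCCCCAABC  (len 144)
gen 6: CCAABCCCAABCABCABCABCABCCCCCAABCCCAABCCCAABCABCABCABCABCCC…ABCABCCCCCAABCCCAABCCCAABCCCAABCCCAABCABCABCABCABCCCCCAABC  (len 328)
gen 7: ABCABCCCCCAABCABCABCCCCCAABCCCAABCCCAABCCCAABCCCAABCABCABC…ABCABCCCCCAABCCCAABCCCAABCCCAABCCCAABCABCABCABCABCCCCCAABC  (len 744)
gen 8: CCAABCCCAABCABCABCABCABCCCCCAABCCCAABCCCAABCABCABCABCABCCC…ABCABCCCCCAABCCCAABCCCAABCCCAABCCCAABCABCABCABCABCCCCCAABC  (len 1688)
gen 9: ABCABCCCCCAABCABCABCCCCCAABCCCAABCCCAABCCCAABCCCAABCABCABC…ABCABCCCCCAABCCCAABCCCAABCCCAABCCCAABCABCABCABCABCCCCCAABC  (len 3832)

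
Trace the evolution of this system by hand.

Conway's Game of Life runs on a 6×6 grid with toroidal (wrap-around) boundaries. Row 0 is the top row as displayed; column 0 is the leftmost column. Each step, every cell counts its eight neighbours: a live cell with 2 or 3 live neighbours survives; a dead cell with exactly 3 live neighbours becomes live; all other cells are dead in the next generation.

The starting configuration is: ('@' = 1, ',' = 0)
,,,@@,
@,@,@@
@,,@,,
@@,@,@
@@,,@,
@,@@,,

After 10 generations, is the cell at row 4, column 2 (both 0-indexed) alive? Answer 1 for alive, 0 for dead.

1

[0] ,,,@@,
@,@,@@
@,,@,,
@@,@,@
@@,,@,
@,@@,,
[1] @,,,,,
@@@,,,
,,,@,,
,,,@,,
,,,,@,
@,@,,,
[2] @,@,,@
@@@,,,
,@,@,,
,,,@@,
,,,@,,
,@,,,@
[3] ,,@,,@
,,,@,@
@@,@@,
,,,@@,
,,@@,,
,@@,@@
[4] ,@@,,@
,@,@,@
@,,,,,
,@,,,@
,@,,,@
@@,,@@
[5] ,,,@,,
,@,,@@
,@@,@@
,@,,,@
,@@,,,
,,,,@,
[6] ,,,@,@
,@,,,@
,@@@,,
,,,@@@
@@@,,,
,,@@,,
[7] @,,@,,
,@,@,,
,@,@,@
,,,,@@
@@,,,@
@,,@@,
[8] @@,@,@
,@,@,,
,,,@,@
,@@,,,
,@,@,,
,,@@@,
[9] @@,,,@
,@,@,@
@@,@@,
@@,@@,
,@,,@,
,,,,,@
[10] ,@@,,@
,,,@,,
,,,,,,
,,,,,,
,@@@@,
,@,,@@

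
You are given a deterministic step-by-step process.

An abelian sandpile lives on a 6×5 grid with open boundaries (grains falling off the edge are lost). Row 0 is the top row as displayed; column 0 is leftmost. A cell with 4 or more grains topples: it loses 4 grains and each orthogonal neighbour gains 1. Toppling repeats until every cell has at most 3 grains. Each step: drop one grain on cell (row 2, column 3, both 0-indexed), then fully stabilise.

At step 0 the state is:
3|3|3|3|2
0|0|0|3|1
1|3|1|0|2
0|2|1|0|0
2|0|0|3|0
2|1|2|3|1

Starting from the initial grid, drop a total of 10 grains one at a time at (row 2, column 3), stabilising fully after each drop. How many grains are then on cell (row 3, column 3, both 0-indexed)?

3

step 0: 3|3|3|3|2
0|0|0|3|1
1|3|1|0|2
0|2|1|0|0
2|0|0|3|0
2|1|2|3|1
step 1: 3|3|3|3|2
0|0|0|3|1
1|3|1|1|2
0|2|1|0|0
2|0|0|3|0
2|1|2|3|1
step 2: 3|3|3|3|2
0|0|0|3|1
1|3|1|2|2
0|2|1|0|0
2|0|0|3|0
2|1|2|3|1
step 3: 3|3|3|3|2
0|0|0|3|1
1|3|1|3|2
0|2|1|0|0
2|0|0|3|0
2|1|2|3|1
step 4: 0|1|1|1|3
1|1|2|1|2
1|3|2|1|3
0|2|1|1|0
2|0|0|3|0
2|1|2|3|1
step 5: 0|1|1|1|3
1|1|2|1|2
1|3|2|2|3
0|2|1|1|0
2|0|0|3|0
2|1|2|3|1
step 6: 0|1|1|1|3
1|1|2|1|2
1|3|2|3|3
0|2|1|1|0
2|0|0|3|0
2|1|2|3|1
step 7: 0|1|1|1|3
1|1|2|2|3
1|3|3|1|0
0|2|1|2|1
2|0|0|3|0
2|1|2|3|1
step 8: 0|1|1|1|3
1|1|2|2|3
1|3|3|2|0
0|2|1|2|1
2|0|0|3|0
2|1|2|3|1
step 9: 0|1|1|1|3
1|1|2|2|3
1|3|3|3|0
0|2|1|2|1
2|0|0|3|0
2|1|2|3|1
step 10: 0|1|1|1|3
1|2|3|3|3
2|0|1|1|1
0|3|2|3|1
2|0|0|3|0
2|1|2|3|1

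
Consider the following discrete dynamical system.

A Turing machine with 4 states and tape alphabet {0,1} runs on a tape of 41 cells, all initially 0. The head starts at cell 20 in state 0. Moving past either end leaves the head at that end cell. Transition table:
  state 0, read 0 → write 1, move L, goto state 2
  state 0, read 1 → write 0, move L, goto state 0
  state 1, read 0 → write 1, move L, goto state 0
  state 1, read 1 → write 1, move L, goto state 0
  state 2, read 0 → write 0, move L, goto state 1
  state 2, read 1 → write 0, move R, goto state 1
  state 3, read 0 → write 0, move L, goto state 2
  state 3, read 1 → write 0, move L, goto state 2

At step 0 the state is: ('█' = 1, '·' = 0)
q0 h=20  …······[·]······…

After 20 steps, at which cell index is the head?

0

gen 0: q0 h=20  …······[·]······…
gen 1: q2 h=19  …······[·]█·····…
gen 2: q1 h=18  …······[·]·█····…
gen 3: q0 h=17  …······[·]█·█···…
gen 4: q2 h=16  …······[·]██·█··…
gen 5: q1 h=15  …······[·]·██·█·…
gen 6: q0 h=14  …······[·]█·██·█…
gen 7: q2 h=13  …······[·]██·██·…
gen 8: q1 h=12  …······[·]·██·██…
gen 9: q0 h=11  …······[·]█·██·█…
gen 10: q2 h=10  …······[·]██·██·…
gen 11: q1 h= 9  …······[·]·██·██…
gen 12: q0 h= 8  …······[·]█·██·█…
gen 13: q2 h= 7  …······[·]██·██·…
gen 14: q1 h= 6  |······[·]·██·██…
gen 15: q0 h= 5  |·····[·]█·██·█…
gen 16: q2 h= 4  |····[·]██·██·…
gen 17: q1 h= 3  |···[·]·██·██…
gen 18: q0 h= 2  |··[·]█·██·█…
gen 19: q2 h= 1  |·[·]██·██·…
gen 20: q1 h= 0  |[·]·██·██…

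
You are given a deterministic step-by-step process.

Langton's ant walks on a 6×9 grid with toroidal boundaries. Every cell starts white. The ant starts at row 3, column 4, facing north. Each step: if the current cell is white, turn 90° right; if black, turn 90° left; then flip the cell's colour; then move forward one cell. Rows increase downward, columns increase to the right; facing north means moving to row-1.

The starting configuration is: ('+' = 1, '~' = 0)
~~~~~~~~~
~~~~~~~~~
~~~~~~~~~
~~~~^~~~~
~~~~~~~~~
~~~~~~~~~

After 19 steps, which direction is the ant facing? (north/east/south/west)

west

step 0: ~~~~~~~~~
~~~~~~~~~
~~~~~~~~~
~~~~^~~~~
~~~~~~~~~
~~~~~~~~~
step 1: ~~~~~~~~~
~~~~~~~~~
~~~~~~~~~
~~~~+>~~~
~~~~~~~~~
~~~~~~~~~
step 2: ~~~~~~~~~
~~~~~~~~~
~~~~~~~~~
~~~~++~~~
~~~~~v~~~
~~~~~~~~~
step 3: ~~~~~~~~~
~~~~~~~~~
~~~~~~~~~
~~~~++~~~
~~~~<+~~~
~~~~~~~~~
step 4: ~~~~~~~~~
~~~~~~~~~
~~~~~~~~~
~~~~^+~~~
~~~~++~~~
~~~~~~~~~
step 5: ~~~~~~~~~
~~~~~~~~~
~~~~~~~~~
~~~<~+~~~
~~~~++~~~
~~~~~~~~~
step 6: ~~~~~~~~~
~~~~~~~~~
~~~^~~~~~
~~~+~+~~~
~~~~++~~~
~~~~~~~~~
step 7: ~~~~~~~~~
~~~~~~~~~
~~~+>~~~~
~~~+~+~~~
~~~~++~~~
~~~~~~~~~
step 8: ~~~~~~~~~
~~~~~~~~~
~~~++~~~~
~~~+v+~~~
~~~~++~~~
~~~~~~~~~
step 9: ~~~~~~~~~
~~~~~~~~~
~~~++~~~~
~~~<++~~~
~~~~++~~~
~~~~~~~~~
step 10: ~~~~~~~~~
~~~~~~~~~
~~~++~~~~
~~~~++~~~
~~~v++~~~
~~~~~~~~~
step 11: ~~~~~~~~~
~~~~~~~~~
~~~++~~~~
~~~~++~~~
~~<+++~~~
~~~~~~~~~
step 12: ~~~~~~~~~
~~~~~~~~~
~~~++~~~~
~~^~++~~~
~~++++~~~
~~~~~~~~~
step 13: ~~~~~~~~~
~~~~~~~~~
~~~++~~~~
~~+>++~~~
~~++++~~~
~~~~~~~~~
step 14: ~~~~~~~~~
~~~~~~~~~
~~~++~~~~
~~++++~~~
~~+v++~~~
~~~~~~~~~
step 15: ~~~~~~~~~
~~~~~~~~~
~~~++~~~~
~~++++~~~
~~+~>+~~~
~~~~~~~~~
step 16: ~~~~~~~~~
~~~~~~~~~
~~~++~~~~
~~++^+~~~
~~+~~+~~~
~~~~~~~~~
step 17: ~~~~~~~~~
~~~~~~~~~
~~~++~~~~
~~+<~+~~~
~~+~~+~~~
~~~~~~~~~
step 18: ~~~~~~~~~
~~~~~~~~~
~~~++~~~~
~~+~~+~~~
~~+v~+~~~
~~~~~~~~~
step 19: ~~~~~~~~~
~~~~~~~~~
~~~++~~~~
~~+~~+~~~
~~<+~+~~~
~~~~~~~~~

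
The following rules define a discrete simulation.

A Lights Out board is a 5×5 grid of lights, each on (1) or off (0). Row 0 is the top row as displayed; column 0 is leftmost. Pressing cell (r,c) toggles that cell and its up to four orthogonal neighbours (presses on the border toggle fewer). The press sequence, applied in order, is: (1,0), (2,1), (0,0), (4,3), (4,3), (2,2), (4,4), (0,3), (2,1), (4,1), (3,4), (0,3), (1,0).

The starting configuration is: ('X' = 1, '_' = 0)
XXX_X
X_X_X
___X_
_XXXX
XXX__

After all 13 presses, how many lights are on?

8

gen 0: XXX_X
X_X_X
___X_
_XXXX
XXX__
gen 1: _XX_X
_XX_X
X__X_
_XXXX
XXX__
gen 2: _XX_X
__X_X
_XXX_
__XXX
XXX__
gen 3: X_X_X
X_X_X
_XXX_
__XXX
XXX__
gen 4: X_X_X
X_X_X
_XXX_
__X_X
XX_XX
gen 5: X_X_X
X_X_X
_XXX_
__XXX
XXX__
gen 6: X_X_X
X___X
_____
___XX
XXX__
gen 7: X_X_X
X___X
_____
___X_
XXXXX
gen 8: X__X_
X__XX
_____
___X_
XXXXX
gen 9: X__X_
XX_XX
XXX__
_X_X_
XXXXX
gen 10: X__X_
XX_XX
XXX__
___X_
___XX
gen 11: X__X_
XX_XX
XXX_X
____X
___X_
gen 12: X_X_X
XX__X
XXX_X
____X
___X_
gen 13: __X_X
____X
_XX_X
____X
___X_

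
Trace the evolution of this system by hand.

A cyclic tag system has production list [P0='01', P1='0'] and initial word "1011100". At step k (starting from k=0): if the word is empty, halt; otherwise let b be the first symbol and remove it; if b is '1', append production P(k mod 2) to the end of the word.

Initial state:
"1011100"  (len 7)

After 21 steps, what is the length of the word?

step 0: "1011100"  (len 7)
step 1: "01110001"  (len 8)
step 2: "1110001"  (len 7)
step 3: "11000101"  (len 8)
step 4: "10001010"  (len 8)
step 5: "000101001"  (len 9)
step 6: "00101001"  (len 8)
step 7: "0101001"  (len 7)
step 8: "101001"  (len 6)
step 9: "0100101"  (len 7)
step 10: "100101"  (len 6)
step 11: "0010101"  (len 7)
step 12: "010101"  (len 6)
step 13: "10101"  (len 5)
step 14: "01010"  (len 5)
step 15: "1010"  (len 4)
step 16: "0100"  (len 4)
step 17: "100"  (len 3)
step 18: "000"  (len 3)
step 19: "00"  (len 2)
step 20: "0"  (len 1)
step 21: (halted — word empty)

0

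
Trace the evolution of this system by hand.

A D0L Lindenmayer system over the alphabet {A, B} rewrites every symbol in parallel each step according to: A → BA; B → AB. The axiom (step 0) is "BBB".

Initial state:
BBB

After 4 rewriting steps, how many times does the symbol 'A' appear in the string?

t=0: BBB
t=1: ABABAB
t=2: BAABBAABBAAB
t=3: ABBABAABABBABAABABBABAAB
t=4: BAABABBAABBABAABBAABABBAABBABAABBAABABBAABBABAAB

24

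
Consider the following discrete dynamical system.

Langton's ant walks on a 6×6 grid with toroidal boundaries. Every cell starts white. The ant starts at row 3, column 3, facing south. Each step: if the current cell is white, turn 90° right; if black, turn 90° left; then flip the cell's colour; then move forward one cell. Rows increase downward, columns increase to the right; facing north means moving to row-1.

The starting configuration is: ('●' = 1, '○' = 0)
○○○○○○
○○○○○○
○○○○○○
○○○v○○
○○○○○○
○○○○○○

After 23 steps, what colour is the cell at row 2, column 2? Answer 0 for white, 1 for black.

1

step 0: ○○○○○○
○○○○○○
○○○○○○
○○○v○○
○○○○○○
○○○○○○
step 1: ○○○○○○
○○○○○○
○○○○○○
○○<●○○
○○○○○○
○○○○○○
step 2: ○○○○○○
○○○○○○
○○^○○○
○○●●○○
○○○○○○
○○○○○○
step 3: ○○○○○○
○○○○○○
○○●>○○
○○●●○○
○○○○○○
○○○○○○
step 4: ○○○○○○
○○○○○○
○○●●○○
○○●v○○
○○○○○○
○○○○○○
step 5: ○○○○○○
○○○○○○
○○●●○○
○○●○>○
○○○○○○
○○○○○○
step 6: ○○○○○○
○○○○○○
○○●●○○
○○●○●○
○○○○v○
○○○○○○
step 7: ○○○○○○
○○○○○○
○○●●○○
○○●○●○
○○○<●○
○○○○○○
step 8: ○○○○○○
○○○○○○
○○●●○○
○○●^●○
○○○●●○
○○○○○○
step 9: ○○○○○○
○○○○○○
○○●●○○
○○●●>○
○○○●●○
○○○○○○
step 10: ○○○○○○
○○○○○○
○○●●^○
○○●●○○
○○○●●○
○○○○○○
step 11: ○○○○○○
○○○○○○
○○●●●>
○○●●○○
○○○●●○
○○○○○○
step 12: ○○○○○○
○○○○○○
○○●●●●
○○●●○v
○○○●●○
○○○○○○
step 13: ○○○○○○
○○○○○○
○○●●●●
○○●●<●
○○○●●○
○○○○○○
step 14: ○○○○○○
○○○○○○
○○●●^●
○○●●●●
○○○●●○
○○○○○○
step 15: ○○○○○○
○○○○○○
○○●<○●
○○●●●●
○○○●●○
○○○○○○
step 16: ○○○○○○
○○○○○○
○○●○○●
○○●v●●
○○○●●○
○○○○○○
step 17: ○○○○○○
○○○○○○
○○●○○●
○○●○>●
○○○●●○
○○○○○○
step 18: ○○○○○○
○○○○○○
○○●○^●
○○●○○●
○○○●●○
○○○○○○
step 19: ○○○○○○
○○○○○○
○○●○●>
○○●○○●
○○○●●○
○○○○○○
step 20: ○○○○○○
○○○○○^
○○●○●○
○○●○○●
○○○●●○
○○○○○○
step 21: ○○○○○○
>○○○○●
○○●○●○
○○●○○●
○○○●●○
○○○○○○
step 22: ○○○○○○
●○○○○●
v○●○●○
○○●○○●
○○○●●○
○○○○○○
step 23: ○○○○○○
●○○○○●
●○●○●<
○○●○○●
○○○●●○
○○○○○○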